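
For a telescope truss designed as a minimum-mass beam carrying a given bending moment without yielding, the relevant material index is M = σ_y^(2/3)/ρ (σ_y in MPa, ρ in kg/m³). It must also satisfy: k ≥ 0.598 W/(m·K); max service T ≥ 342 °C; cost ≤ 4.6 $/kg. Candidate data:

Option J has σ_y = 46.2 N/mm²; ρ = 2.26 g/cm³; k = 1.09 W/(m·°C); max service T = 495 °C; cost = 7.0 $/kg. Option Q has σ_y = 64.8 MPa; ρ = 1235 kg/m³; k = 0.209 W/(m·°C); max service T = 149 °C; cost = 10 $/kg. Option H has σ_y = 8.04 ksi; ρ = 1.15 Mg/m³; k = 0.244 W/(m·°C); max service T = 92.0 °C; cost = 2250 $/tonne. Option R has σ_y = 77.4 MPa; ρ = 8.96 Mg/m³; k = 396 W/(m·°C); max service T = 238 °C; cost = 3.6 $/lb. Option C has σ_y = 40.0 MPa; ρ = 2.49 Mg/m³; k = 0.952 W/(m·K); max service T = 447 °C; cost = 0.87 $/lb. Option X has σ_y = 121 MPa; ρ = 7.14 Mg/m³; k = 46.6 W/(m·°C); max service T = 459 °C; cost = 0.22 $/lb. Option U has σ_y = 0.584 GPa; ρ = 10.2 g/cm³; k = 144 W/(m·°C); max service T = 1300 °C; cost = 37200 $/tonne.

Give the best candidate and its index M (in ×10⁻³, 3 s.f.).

option C, M = 4.70×10⁻³

Screen on constraints: k ≥ 0.598 W/(m·K); max service T ≥ 342 °C; cost ≤ 4.6 $/kg. Survivors: option C, option X.
Putting every candidate on a common basis:
  option C: σ_y = 40.00 MPa, ρ = 2490 kg/m³
  option X: σ_y = 121.0 MPa, ρ = 7140 kg/m³
  option C: M = 4.70×10⁻³
  option X: M = 3.43×10⁻³
Highest index: option C.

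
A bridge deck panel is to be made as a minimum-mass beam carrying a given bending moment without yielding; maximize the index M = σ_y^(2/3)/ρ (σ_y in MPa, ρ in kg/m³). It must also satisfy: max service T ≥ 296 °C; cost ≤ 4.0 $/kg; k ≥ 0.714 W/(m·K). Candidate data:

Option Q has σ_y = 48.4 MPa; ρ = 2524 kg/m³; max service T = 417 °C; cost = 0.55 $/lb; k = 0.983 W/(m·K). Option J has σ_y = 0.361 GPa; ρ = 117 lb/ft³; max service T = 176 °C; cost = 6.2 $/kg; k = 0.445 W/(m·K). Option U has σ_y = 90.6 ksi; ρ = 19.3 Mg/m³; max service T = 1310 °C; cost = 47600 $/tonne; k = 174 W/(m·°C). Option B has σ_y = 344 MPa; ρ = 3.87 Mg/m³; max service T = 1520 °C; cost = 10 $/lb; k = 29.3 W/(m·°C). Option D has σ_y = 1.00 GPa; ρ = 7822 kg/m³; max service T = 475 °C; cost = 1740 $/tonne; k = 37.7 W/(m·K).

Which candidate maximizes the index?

Screen on constraints: max service T ≥ 296 °C; cost ≤ 4.0 $/kg; k ≥ 0.714 W/(m·K). Survivors: option Q, option D.
Normalizing units and computing the index:
  option Q: σ_y = 48.40 MPa, ρ = 2524 kg/m³
  option D: σ_y = 1000 MPa, ρ = 7822 kg/m³
  option D: M = 12.8×10⁻³
  option Q: M = 5.26×10⁻³
Highest index: option D.

option D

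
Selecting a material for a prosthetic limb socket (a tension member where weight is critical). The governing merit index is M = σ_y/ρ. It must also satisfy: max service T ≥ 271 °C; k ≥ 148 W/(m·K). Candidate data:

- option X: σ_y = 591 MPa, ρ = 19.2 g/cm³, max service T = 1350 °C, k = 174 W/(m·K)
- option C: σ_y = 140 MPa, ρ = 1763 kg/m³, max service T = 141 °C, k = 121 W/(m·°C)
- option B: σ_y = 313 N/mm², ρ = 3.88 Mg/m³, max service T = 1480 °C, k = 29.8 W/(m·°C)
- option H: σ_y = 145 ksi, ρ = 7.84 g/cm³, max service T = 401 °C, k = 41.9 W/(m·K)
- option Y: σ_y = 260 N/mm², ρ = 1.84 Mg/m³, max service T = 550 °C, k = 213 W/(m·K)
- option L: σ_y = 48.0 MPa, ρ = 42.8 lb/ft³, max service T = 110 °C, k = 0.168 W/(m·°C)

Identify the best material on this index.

option Y

Screen on constraints: max service T ≥ 271 °C; k ≥ 148 W/(m·K). Survivors: option X, option Y.
Putting every candidate on a common basis:
  option X: σ_y = 591.0 MPa, ρ = 19200 kg/m³
  option Y: σ_y = 260.0 MPa, ρ = 1840 kg/m³
  option Y: M = 141 kN·m/kg
  option X: M = 30.8 kN·m/kg
Highest index: option Y.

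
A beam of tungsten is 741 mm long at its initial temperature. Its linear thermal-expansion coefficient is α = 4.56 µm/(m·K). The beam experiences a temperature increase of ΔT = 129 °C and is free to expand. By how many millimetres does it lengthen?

0.436 mm

ΔL = α·L₀·ΔT = 4.56×10⁻⁶ × 741 mm × 129.0 K = 0.436 mm.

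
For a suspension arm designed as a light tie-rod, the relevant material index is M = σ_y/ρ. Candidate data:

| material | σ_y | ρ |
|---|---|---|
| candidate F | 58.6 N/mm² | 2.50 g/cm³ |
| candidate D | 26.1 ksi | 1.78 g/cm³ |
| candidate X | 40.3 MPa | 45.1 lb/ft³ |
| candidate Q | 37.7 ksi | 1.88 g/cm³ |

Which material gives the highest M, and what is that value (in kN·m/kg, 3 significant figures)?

Putting every candidate on a common basis:
  candidate F: σ_y = 58.60 MPa, ρ = 2500 kg/m³
  candidate D: σ_y = 180.0 MPa, ρ = 1780 kg/m³
  candidate X: σ_y = 40.30 MPa, ρ = 722.4 kg/m³
  candidate Q: σ_y = 259.9 MPa, ρ = 1880 kg/m³
  candidate Q: M = 138 kN·m/kg
  candidate D: M = 101 kN·m/kg
  candidate X: M = 55.8 kN·m/kg
  candidate F: M = 23.4 kN·m/kg
The maximum is for candidate Q.

candidate Q, M = 138 kN·m/kg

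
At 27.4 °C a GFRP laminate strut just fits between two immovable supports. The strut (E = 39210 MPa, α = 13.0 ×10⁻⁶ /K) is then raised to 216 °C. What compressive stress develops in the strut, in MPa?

E = 39210 MPa = 39.21 GPa.
ΔT = 188.6 K. Constrained thermal stress σ = E·α·ΔT = 39.21×10³ MPa × 13.0×10⁻⁶ × 188.6 = 96.1 MPa (compressive).

96.1 MPa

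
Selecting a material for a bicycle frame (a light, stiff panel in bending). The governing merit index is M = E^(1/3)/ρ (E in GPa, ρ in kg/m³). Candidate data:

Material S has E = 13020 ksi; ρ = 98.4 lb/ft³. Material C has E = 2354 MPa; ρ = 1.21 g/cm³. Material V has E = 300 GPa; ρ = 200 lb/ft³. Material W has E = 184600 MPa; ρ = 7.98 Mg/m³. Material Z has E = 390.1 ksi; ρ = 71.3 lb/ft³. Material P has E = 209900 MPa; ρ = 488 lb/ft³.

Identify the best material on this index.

Convert each candidate to consistent units, then evaluate M:
  material S: E = 89.77 GPa, ρ = 1576 kg/m³
  material C: E = 2.354 GPa, ρ = 1210 kg/m³
  material V: E = 300.0 GPa, ρ = 3204 kg/m³
  material W: E = 184.6 GPa, ρ = 7980 kg/m³
  material Z: E = 2.690 GPa, ρ = 1142 kg/m³
  material P: E = 209.9 GPa, ρ = 7817 kg/m³
  material S: M = 2.84×10⁻³
  material V: M = 2.09×10⁻³
  material Z: M = 1.22×10⁻³
  material C: M = 1.10×10⁻³
  material P: M = 0.760×10⁻³
  material W: M = 0.714×10⁻³
Material S ranks first.

material S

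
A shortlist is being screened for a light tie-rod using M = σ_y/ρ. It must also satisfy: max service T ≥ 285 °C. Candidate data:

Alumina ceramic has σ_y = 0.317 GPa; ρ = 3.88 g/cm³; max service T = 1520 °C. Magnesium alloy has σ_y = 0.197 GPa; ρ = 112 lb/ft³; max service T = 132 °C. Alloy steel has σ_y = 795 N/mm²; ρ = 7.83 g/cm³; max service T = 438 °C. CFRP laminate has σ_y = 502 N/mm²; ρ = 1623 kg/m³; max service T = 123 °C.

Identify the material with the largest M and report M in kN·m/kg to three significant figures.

alloy steel, M = 102 kN·m/kg

Screen on constraints: max service T ≥ 285 °C. Survivors: alumina ceramic, alloy steel.
Normalizing units and computing the index:
  alumina ceramic: σ_y = 317.0 MPa, ρ = 3880 kg/m³
  alloy steel: σ_y = 795.0 MPa, ρ = 7830 kg/m³
  alloy steel: M = 102 kN·m/kg
  alumina ceramic: M = 81.7 kN·m/kg
The maximum is for alloy steel.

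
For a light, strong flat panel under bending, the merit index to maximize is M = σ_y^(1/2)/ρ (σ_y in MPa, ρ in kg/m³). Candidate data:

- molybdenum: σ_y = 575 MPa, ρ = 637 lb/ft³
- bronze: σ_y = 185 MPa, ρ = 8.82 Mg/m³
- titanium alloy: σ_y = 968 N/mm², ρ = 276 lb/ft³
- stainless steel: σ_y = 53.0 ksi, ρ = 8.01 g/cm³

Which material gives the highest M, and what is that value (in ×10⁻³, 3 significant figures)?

titanium alloy, M = 7.04×10⁻³

Convert each candidate to consistent units, then evaluate M:
  molybdenum: σ_y = 575.0 MPa, ρ = 10200 kg/m³
  bronze: σ_y = 185.0 MPa, ρ = 8820 kg/m³
  titanium alloy: σ_y = 968.0 MPa, ρ = 4421 kg/m³
  stainless steel: σ_y = 365.4 MPa, ρ = 8010 kg/m³
  titanium alloy: M = 7.04×10⁻³
  stainless steel: M = 2.39×10⁻³
  molybdenum: M = 2.35×10⁻³
  bronze: M = 1.54×10⁻³
Titanium alloy ranks first.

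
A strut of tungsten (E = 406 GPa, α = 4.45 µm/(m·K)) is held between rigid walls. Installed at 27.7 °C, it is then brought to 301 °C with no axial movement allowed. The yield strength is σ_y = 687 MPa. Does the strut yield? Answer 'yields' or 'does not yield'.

does not yield

ΔT = 273.3 K. Constrained thermal stress σ = E·α·ΔT = 406.0×10³ MPa × 4.45×10⁻⁶ × 273.3 = 494 MPa (compressive).
Compare to σ_y = 687 MPa: σ < σ_y, so it does not yield.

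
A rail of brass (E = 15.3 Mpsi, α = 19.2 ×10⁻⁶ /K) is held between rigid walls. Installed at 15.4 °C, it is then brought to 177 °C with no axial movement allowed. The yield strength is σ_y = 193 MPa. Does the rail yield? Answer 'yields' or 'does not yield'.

yields

E = 15.3 Mpsi = 105.5 GPa.
ΔT = 161.6 K. Constrained thermal stress σ = E·α·ΔT = 105.5×10³ MPa × 19.2×10⁻⁶ × 161.6 = 327 MPa (compressive).
Compare to σ_y = 193 MPa: σ ≥ σ_y, so it yields.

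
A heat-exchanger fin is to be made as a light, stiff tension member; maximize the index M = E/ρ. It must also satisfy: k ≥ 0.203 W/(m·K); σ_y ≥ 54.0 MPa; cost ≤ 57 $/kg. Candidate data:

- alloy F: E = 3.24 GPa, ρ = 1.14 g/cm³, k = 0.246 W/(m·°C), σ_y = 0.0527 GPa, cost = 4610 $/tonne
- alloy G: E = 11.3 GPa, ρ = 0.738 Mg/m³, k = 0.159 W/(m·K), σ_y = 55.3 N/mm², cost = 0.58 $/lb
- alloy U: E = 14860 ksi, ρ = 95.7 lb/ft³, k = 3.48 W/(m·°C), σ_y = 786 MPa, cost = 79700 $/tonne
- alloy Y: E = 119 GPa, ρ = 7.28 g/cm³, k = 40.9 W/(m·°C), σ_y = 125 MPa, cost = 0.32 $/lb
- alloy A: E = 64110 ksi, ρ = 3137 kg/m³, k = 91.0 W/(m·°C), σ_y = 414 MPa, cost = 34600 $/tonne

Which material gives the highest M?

alloy A

Screen on constraints: k ≥ 0.203 W/(m·K); σ_y ≥ 54.0 MPa; cost ≤ 57 $/kg. Survivors: alloy Y, alloy A.
Normalizing units and computing the index:
  alloy Y: E = 119.0 GPa, ρ = 7280 kg/m³
  alloy A: E = 442.0 GPa, ρ = 3137 kg/m³
  alloy A: M = 141 MN·m/kg
  alloy Y: M = 16.3 MN·m/kg
Highest index: alloy A.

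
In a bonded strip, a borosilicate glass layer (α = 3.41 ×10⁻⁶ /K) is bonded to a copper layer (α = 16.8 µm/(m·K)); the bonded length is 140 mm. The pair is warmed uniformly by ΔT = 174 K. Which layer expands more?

copper

α(borosilicate glass) = 3.41×10⁻⁶/K vs α(copper) = 16.8×10⁻⁶/K.
Higher α expands more for the same ΔT: copper.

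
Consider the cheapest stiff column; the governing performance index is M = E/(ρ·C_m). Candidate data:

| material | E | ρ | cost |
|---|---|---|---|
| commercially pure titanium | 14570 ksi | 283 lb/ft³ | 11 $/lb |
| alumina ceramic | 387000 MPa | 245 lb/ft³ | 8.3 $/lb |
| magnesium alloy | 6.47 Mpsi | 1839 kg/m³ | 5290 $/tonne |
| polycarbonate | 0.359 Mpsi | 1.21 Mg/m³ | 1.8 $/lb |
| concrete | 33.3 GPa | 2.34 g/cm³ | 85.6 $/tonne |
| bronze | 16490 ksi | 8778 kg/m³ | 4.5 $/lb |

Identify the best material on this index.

concrete

Convert each candidate to consistent units, then evaluate M:
  commercially pure titanium: E = 100.5 GPa, ρ = 4533 kg/m³, cost = 24.25 $/kg
  alumina ceramic: E = 387.0 GPa, ρ = 3925 kg/m³, cost = 18.30 $/kg
  magnesium alloy: E = 44.61 GPa, ρ = 1839 kg/m³, cost = 5.290 $/kg
  polycarbonate: E = 2.475 GPa, ρ = 1210 kg/m³, cost = 3.968 $/kg
  concrete: E = 33.30 GPa, ρ = 2340 kg/m³, cost = 0.08560 $/kg
  bronze: E = 113.7 GPa, ρ = 8778 kg/m³, cost = 9.921 $/kg
  concrete: M = 166 MN·m per $
  alumina ceramic: M = 5.39 MN·m per $
  magnesium alloy: M = 4.59 MN·m per $
  bronze: M = 1.31 MN·m per $
  commercially pure titanium: M = 0.914 MN·m per $
  polycarbonate: M = 0.516 MN·m per $
Concrete ranks first.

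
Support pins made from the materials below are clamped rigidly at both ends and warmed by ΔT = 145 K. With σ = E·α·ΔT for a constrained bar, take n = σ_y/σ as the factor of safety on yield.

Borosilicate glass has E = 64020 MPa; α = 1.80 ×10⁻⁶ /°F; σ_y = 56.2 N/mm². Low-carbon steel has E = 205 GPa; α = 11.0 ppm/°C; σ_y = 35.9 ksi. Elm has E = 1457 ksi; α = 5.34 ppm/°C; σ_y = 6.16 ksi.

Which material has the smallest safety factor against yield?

In consistent units (E in GPa, α in ×10⁻⁶/K, σ_y in MPa):
  borosilicate glass: E = 64.02, α = 3.24, σ_y = 56.20 → σ = 30.1 MPa, n = 1.87
  low-carbon steel: E = 205.0, α = 11.0, σ_y = 247.5 → σ = 327 MPa, n = 0.757
  elm: E = 10.05, α = 5.34, σ_y = 42.47 → σ = 7.78 MPa, n = 5.46
Low-carbon steel has the lowest safety factor, n = 0.757.

low-carbon steel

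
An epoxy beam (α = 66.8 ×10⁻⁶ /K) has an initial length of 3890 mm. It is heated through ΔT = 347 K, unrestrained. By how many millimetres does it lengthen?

90.2 mm

ΔL = α·L₀·ΔT = 66.8×10⁻⁶ × 3890 mm × 347.0 K = 90.2 mm.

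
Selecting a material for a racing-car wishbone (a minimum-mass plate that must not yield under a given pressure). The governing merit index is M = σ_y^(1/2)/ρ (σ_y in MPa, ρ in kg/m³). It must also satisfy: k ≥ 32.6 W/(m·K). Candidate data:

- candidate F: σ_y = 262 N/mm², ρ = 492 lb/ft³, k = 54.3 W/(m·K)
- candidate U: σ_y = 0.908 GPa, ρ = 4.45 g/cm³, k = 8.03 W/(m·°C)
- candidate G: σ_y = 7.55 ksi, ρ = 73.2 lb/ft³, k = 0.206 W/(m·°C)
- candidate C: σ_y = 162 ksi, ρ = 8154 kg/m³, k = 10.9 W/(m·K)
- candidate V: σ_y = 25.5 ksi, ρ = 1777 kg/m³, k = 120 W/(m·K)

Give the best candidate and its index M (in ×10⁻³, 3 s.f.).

candidate V, M = 7.46×10⁻³

Screen on constraints: k ≥ 32.6 W/(m·K). Survivors: candidate F, candidate V.
Putting every candidate on a common basis:
  candidate F: σ_y = 262.0 MPa, ρ = 7881 kg/m³
  candidate V: σ_y = 175.8 MPa, ρ = 1777 kg/m³
  candidate V: M = 7.46×10⁻³
  candidate F: M = 2.05×10⁻³
Candidate V ranks first.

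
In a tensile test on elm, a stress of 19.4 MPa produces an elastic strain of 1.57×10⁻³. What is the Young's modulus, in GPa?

12.4 GPa

E = σ/ε = 19.4 MPa / 1.57×10⁻³ = 12360 MPa = 12.4 GPa.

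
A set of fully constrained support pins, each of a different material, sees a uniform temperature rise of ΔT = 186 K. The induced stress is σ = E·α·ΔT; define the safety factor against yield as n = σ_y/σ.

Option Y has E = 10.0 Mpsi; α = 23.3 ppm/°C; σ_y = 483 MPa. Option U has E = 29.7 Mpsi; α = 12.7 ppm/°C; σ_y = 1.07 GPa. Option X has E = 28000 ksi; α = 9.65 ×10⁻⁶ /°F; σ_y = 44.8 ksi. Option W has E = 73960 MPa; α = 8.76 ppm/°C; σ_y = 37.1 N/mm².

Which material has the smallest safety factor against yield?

option W

Per material, after unit conversion:
  option Y: E = 68.95, α = 23.3, σ_y = 483.0 → σ = 299 MPa, n = 1.62
  option U: E = 204.8, α = 12.7, σ_y = 1070 → σ = 484 MPa, n = 2.21
  option X: E = 193.1, α = 17.4, σ_y = 308.9 → σ = 624 MPa, n = 0.495
  option W: E = 73.96, α = 8.76, σ_y = 37.10 → σ = 121 MPa, n = 0.308
The minimum is option W at n = 0.308.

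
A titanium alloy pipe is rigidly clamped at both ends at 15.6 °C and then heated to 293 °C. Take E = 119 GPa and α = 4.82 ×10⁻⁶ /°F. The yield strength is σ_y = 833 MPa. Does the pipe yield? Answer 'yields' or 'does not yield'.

does not yield

α = 4.82×10⁻⁶/°F × 9/5 = 8.68×10⁻⁶/K.
ΔT = 277.4 K. Constrained thermal stress σ = E·α·ΔT = 119.0×10³ MPa × 8.68×10⁻⁶ × 277.4 = 286 MPa (compressive).
Compare to σ_y = 833 MPa: σ < σ_y, so it does not yield.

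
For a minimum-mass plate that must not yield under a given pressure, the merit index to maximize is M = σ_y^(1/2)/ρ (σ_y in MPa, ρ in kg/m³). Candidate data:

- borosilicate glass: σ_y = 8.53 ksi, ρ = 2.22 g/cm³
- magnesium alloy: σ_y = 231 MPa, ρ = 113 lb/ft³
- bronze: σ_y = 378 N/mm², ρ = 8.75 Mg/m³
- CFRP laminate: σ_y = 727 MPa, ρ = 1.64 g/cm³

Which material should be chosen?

CFRP laminate

Normalizing units and computing the index:
  borosilicate glass: σ_y = 58.81 MPa, ρ = 2220 kg/m³
  magnesium alloy: σ_y = 231.0 MPa, ρ = 1810 kg/m³
  bronze: σ_y = 378.0 MPa, ρ = 8750 kg/m³
  CFRP laminate: σ_y = 727.0 MPa, ρ = 1640 kg/m³
  CFRP laminate: M = 16.4×10⁻³
  magnesium alloy: M = 8.40×10⁻³
  borosilicate glass: M = 3.45×10⁻³
  bronze: M = 2.22×10⁻³
The maximum is for CFRP laminate.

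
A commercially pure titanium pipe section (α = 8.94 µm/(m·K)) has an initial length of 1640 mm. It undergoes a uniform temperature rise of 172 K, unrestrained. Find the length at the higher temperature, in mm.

1642.5 mm

ΔL = α·L₀·ΔT = 8.94×10⁻⁶ × 1640 mm × 172.0 K = 2.52 mm.
L = L₀ + ΔL = 1640 + 2.52 = 1642.5 mm.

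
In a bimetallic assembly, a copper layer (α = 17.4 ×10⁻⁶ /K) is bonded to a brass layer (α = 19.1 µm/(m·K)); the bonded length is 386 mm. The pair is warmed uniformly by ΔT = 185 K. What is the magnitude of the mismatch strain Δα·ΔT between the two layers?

3.15×10⁻⁴

Δα = |17.4 − 19.1|×10⁻⁶/K = 1.70×10⁻⁶/K.
Mismatch strain = Δα·ΔT = 1.70×10⁻⁶ × 185.0 = 3.15×10⁻⁴.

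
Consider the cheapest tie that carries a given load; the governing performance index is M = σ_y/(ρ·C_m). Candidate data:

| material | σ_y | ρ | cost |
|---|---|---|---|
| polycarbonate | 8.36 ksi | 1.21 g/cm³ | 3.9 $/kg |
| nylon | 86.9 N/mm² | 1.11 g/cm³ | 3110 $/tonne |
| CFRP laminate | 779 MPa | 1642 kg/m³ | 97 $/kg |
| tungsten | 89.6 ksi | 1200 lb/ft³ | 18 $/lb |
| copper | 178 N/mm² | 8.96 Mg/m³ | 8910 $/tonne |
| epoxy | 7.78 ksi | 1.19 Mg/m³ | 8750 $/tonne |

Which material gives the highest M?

In SI units:
  polycarbonate: σ_y = 57.64 MPa, ρ = 1210 kg/m³, cost = 3.900 $/kg
  nylon: σ_y = 86.90 MPa, ρ = 1110 kg/m³, cost = 3.110 $/kg
  CFRP laminate: σ_y = 779.0 MPa, ρ = 1642 kg/m³, cost = 97.00 $/kg
  tungsten: σ_y = 617.8 MPa, ρ = 19220 kg/m³, cost = 39.68 $/kg
  copper: σ_y = 178.0 MPa, ρ = 8960 kg/m³, cost = 8.910 $/kg
  epoxy: σ_y = 53.64 MPa, ρ = 1190 kg/m³, cost = 8.750 $/kg
  nylon: M = 25.2 kN·m per $
  polycarbonate: M = 12.2 kN·m per $
  epoxy: M = 5.15 kN·m per $
  CFRP laminate: M = 4.89 kN·m per $
  copper: M = 2.23 kN·m per $
  tungsten: M = 0.810 kN·m per $
Nylon has the largest M.

nylon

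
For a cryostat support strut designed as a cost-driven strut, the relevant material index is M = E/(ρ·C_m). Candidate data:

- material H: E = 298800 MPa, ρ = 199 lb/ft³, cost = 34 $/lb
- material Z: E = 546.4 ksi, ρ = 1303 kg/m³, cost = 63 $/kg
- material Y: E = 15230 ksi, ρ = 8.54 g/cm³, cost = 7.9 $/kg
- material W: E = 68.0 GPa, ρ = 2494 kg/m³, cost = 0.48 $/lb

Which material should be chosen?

After converting to SI:
  material H: E = 298.8 GPa, ρ = 3188 kg/m³, cost = 74.96 $/kg
  material Z: E = 3.767 GPa, ρ = 1303 kg/m³, cost = 63.00 $/kg
  material Y: E = 105.0 GPa, ρ = 8540 kg/m³, cost = 7.900 $/kg
  material W: E = 68.00 GPa, ρ = 2494 kg/m³, cost = 1.058 $/kg
  material W: M = 25.8 MN·m per $
  material Y: M = 1.56 MN·m per $
  material H: M = 1.25 MN·m per $
  material Z: M = 0.0459 MN·m per $
Material W ranks first.

material W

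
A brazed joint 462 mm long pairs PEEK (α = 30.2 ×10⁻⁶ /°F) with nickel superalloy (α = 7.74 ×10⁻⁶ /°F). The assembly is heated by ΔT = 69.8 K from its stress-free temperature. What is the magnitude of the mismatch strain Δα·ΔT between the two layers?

2.82×10⁻³

PEEK: α = 30.2×10⁻⁶/°F × 9/5 = 54.4×10⁻⁶/K.
nickel superalloy: α = 7.74×10⁻⁶/°F × 9/5 = 13.9×10⁻⁶/K.
Δα = |54.4 − 13.9|×10⁻⁶/K = 40.4×10⁻⁶/K.
Mismatch strain = Δα·ΔT = 40.4×10⁻⁶ × 69.8 = 2.82×10⁻³.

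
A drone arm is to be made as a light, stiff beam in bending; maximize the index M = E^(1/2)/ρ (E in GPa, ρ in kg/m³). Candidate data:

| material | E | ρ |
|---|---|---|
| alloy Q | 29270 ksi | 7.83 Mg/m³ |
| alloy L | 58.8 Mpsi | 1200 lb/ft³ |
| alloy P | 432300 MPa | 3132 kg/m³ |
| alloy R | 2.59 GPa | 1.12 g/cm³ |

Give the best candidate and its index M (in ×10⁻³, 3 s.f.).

Putting every candidate on a common basis:
  alloy Q: E = 201.8 GPa, ρ = 7830 kg/m³
  alloy L: E = 405.4 GPa, ρ = 19220 kg/m³
  alloy P: E = 432.3 GPa, ρ = 3132 kg/m³
  alloy R: E = 2.590 GPa, ρ = 1120 kg/m³
  alloy P: M = 6.64×10⁻³
  alloy Q: M = 1.81×10⁻³
  alloy R: M = 1.44×10⁻³
  alloy L: M = 1.05×10⁻³
Alloy P has the largest M.

alloy P, M = 6.64×10⁻³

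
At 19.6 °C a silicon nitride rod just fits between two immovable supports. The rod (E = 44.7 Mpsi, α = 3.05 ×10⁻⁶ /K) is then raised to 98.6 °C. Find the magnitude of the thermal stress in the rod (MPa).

74.3 MPa

E = 44.7 Mpsi = 308.2 GPa.
ΔT = 79.00 K. Constrained thermal stress σ = E·α·ΔT = 308.2×10³ MPa × 3.05×10⁻⁶ × 79.00 = 74.3 MPa (compressive).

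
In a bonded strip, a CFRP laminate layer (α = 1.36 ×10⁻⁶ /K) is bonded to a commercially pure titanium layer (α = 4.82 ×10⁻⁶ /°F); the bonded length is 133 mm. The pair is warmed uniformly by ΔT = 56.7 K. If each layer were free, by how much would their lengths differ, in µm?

55.2 µm

commercially pure titanium: α = 4.82×10⁻⁶/°F × 9/5 = 8.68×10⁻⁶/K.
Δα = |1.36 − 8.68|×10⁻⁶/K = 7.32×10⁻⁶/K.
ΔL_mismatch = Δα·L·ΔT = 7.32×10⁻⁶ × 133.0 mm × 56.7 K = 55.2 µm.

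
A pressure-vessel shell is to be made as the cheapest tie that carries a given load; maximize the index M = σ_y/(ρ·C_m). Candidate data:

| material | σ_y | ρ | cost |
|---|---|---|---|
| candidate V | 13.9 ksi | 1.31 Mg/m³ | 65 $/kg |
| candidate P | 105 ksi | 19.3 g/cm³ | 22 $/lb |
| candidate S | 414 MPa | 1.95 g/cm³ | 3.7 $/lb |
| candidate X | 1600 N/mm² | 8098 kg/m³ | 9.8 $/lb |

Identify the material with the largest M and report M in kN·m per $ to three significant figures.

Putting every candidate on a common basis:
  candidate V: σ_y = 95.84 MPa, ρ = 1310 kg/m³, cost = 65.00 $/kg
  candidate P: σ_y = 723.9 MPa, ρ = 19300 kg/m³, cost = 48.50 $/kg
  candidate S: σ_y = 414.0 MPa, ρ = 1950 kg/m³, cost = 8.157 $/kg
  candidate X: σ_y = 1600 MPa, ρ = 8098 kg/m³, cost = 21.60 $/kg
  candidate S: M = 26.0 kN·m per $
  candidate X: M = 9.15 kN·m per $
  candidate V: M = 1.13 kN·m per $
  candidate P: M = 0.773 kN·m per $
The maximum is for candidate S.

candidate S, M = 26.0 kN·m per $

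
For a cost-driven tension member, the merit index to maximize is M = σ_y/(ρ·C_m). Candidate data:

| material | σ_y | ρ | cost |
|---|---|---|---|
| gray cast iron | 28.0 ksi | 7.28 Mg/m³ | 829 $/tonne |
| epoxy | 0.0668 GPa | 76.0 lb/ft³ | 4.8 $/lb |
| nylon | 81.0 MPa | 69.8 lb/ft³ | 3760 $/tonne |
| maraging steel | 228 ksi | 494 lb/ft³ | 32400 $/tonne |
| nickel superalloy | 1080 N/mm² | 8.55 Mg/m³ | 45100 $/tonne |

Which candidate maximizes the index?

Normalizing units and computing the index:
  gray cast iron: σ_y = 193.1 MPa, ρ = 7280 kg/m³, cost = 0.8290 $/kg
  epoxy: σ_y = 66.80 MPa, ρ = 1217 kg/m³, cost = 10.58 $/kg
  nylon: σ_y = 81.00 MPa, ρ = 1118 kg/m³, cost = 3.760 $/kg
  maraging steel: σ_y = 1572 MPa, ρ = 7913 kg/m³, cost = 32.40 $/kg
  nickel superalloy: σ_y = 1080 MPa, ρ = 8550 kg/m³, cost = 45.10 $/kg
  gray cast iron: M = 32.0 kN·m per $
  nylon: M = 19.3 kN·m per $
  maraging steel: M = 6.13 kN·m per $
  epoxy: M = 5.19 kN·m per $
  nickel superalloy: M = 2.80 kN·m per $
Gray cast iron ranks first.

gray cast iron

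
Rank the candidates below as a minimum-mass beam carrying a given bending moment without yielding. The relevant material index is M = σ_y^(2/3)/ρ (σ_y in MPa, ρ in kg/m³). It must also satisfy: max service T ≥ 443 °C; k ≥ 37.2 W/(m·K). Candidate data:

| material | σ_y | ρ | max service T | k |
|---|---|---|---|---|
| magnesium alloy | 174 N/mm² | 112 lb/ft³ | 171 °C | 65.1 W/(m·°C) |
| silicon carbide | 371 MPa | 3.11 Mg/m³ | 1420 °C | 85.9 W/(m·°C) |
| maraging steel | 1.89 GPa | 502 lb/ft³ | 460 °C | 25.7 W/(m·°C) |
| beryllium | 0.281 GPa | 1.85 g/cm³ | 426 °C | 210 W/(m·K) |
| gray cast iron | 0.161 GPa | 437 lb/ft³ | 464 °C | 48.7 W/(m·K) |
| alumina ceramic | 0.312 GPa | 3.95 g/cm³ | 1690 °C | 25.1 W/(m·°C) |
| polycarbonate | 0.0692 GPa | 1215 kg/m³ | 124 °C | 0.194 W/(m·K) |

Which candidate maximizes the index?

silicon carbide

Screen on constraints: max service T ≥ 443 °C; k ≥ 37.2 W/(m·K). Survivors: silicon carbide, gray cast iron.
In SI units:
  silicon carbide: σ_y = 371.0 MPa, ρ = 3110 kg/m³
  gray cast iron: σ_y = 161.0 MPa, ρ = 7000 kg/m³
  silicon carbide: M = 16.6×10⁻³
  gray cast iron: M = 4.23×10⁻³
Silicon carbide has the largest M.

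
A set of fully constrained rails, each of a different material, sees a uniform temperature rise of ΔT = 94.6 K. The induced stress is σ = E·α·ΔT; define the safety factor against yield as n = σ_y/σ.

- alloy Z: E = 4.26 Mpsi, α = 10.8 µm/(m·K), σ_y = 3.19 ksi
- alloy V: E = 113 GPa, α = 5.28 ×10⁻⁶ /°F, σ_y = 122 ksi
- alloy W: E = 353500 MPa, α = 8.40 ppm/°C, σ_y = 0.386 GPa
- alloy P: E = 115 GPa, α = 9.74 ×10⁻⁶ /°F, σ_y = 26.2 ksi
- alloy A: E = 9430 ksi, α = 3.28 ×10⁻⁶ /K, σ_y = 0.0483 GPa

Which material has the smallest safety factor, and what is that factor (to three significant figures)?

Per material, after unit conversion:
  alloy Z: E = 29.37, α = 10.8, σ_y = 21.99 → σ = 30.0 MPa, n = 0.733
  alloy V: E = 113.0, α = 9.50, σ_y = 841.2 → σ = 102 MPa, n = 8.28
  alloy W: E = 353.5, α = 8.40, σ_y = 386.0 → σ = 281 MPa, n = 1.37
  alloy P: E = 115.0, α = 17.5, σ_y = 180.6 → σ = 191 MPa, n = 0.947
  alloy A: E = 65.02, α = 3.28, σ_y = 48.30 → σ = 20.2 MPa, n = 2.39
Alloy Z has the lowest safety factor, n = 0.733.

alloy Z, n = 0.733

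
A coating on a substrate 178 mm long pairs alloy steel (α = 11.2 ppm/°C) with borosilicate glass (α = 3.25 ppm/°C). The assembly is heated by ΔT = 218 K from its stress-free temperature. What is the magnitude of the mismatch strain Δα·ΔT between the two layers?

Δα = |11.2 − 3.25|×10⁻⁶/K = 7.95×10⁻⁶/K.
Mismatch strain = Δα·ΔT = 7.95×10⁻⁶ × 218.0 = 1.73×10⁻³.

1.73×10⁻³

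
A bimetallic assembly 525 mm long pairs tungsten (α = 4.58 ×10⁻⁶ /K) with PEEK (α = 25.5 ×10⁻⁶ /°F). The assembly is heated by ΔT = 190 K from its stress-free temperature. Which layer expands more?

PEEK: α = 25.5×10⁻⁶/°F × 9/5 = 45.9×10⁻⁶/K.
α(tungsten) = 4.58×10⁻⁶/K vs α(PEEK) = 45.9×10⁻⁶/K.
Higher α expands more for the same ΔT: PEEK.

PEEK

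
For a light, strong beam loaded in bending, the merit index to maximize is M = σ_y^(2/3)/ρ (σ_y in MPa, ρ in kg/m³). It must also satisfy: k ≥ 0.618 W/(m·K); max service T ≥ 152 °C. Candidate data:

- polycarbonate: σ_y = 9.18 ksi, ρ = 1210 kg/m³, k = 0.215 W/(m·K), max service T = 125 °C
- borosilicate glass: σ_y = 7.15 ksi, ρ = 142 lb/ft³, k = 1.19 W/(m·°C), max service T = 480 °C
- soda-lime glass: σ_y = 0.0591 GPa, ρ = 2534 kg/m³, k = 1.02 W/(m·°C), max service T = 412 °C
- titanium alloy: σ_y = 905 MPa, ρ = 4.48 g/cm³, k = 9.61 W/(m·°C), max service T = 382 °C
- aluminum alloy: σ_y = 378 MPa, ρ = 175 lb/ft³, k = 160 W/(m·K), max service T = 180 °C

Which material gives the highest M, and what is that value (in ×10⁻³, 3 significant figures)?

titanium alloy, M = 20.9×10⁻³

Screen on constraints: k ≥ 0.618 W/(m·K); max service T ≥ 152 °C. Survivors: borosilicate glass, soda-lime glass, titanium alloy, aluminum alloy.
Convert each candidate to consistent units, then evaluate M:
  borosilicate glass: σ_y = 49.30 MPa, ρ = 2275 kg/m³
  soda-lime glass: σ_y = 59.10 MPa, ρ = 2534 kg/m³
  titanium alloy: σ_y = 905.0 MPa, ρ = 4480 kg/m³
  aluminum alloy: σ_y = 378.0 MPa, ρ = 2803 kg/m³
  titanium alloy: M = 20.9×10⁻³
  aluminum alloy: M = 18.6×10⁻³
  soda-lime glass: M = 5.99×10⁻³
  borosilicate glass: M = 5.91×10⁻³
The maximum is for titanium alloy.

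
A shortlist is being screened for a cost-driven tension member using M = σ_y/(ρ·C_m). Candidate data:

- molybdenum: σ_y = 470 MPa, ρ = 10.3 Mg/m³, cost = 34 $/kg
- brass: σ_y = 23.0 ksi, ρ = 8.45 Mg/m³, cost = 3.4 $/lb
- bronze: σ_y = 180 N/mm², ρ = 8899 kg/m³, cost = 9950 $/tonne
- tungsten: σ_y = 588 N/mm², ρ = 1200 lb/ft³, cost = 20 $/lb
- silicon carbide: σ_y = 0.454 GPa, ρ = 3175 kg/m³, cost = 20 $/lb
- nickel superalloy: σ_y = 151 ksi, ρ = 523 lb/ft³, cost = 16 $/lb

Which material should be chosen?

nickel superalloy

Convert each candidate to consistent units, then evaluate M:
  molybdenum: σ_y = 470.0 MPa, ρ = 10300 kg/m³, cost = 34.00 $/kg
  brass: σ_y = 158.6 MPa, ρ = 8450 kg/m³, cost = 7.496 $/kg
  bronze: σ_y = 180.0 MPa, ρ = 8899 kg/m³, cost = 9.950 $/kg
  tungsten: σ_y = 588.0 MPa, ρ = 19220 kg/m³, cost = 44.09 $/kg
  silicon carbide: σ_y = 454.0 MPa, ρ = 3175 kg/m³, cost = 44.09 $/kg
  nickel superalloy: σ_y = 1041 MPa, ρ = 8378 kg/m³, cost = 35.27 $/kg
  nickel superalloy: M = 3.52 kN·m per $
  silicon carbide: M = 3.24 kN·m per $
  brass: M = 2.50 kN·m per $
  bronze: M = 2.03 kN·m per $
  molybdenum: M = 1.34 kN·m per $
  tungsten: M = 0.694 kN·m per $
Nickel superalloy has the largest M.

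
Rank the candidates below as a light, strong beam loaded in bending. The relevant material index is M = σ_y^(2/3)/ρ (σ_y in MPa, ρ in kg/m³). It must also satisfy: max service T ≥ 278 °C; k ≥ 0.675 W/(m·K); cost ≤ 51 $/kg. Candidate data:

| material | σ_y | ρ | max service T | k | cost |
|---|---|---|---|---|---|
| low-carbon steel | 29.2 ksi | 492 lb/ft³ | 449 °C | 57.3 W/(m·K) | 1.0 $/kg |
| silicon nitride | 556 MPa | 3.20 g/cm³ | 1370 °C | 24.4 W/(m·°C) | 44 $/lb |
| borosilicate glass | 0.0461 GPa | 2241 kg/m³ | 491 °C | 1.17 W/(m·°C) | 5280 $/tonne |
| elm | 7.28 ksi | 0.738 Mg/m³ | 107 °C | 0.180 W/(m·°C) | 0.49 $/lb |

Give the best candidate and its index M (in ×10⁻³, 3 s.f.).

Screen on constraints: max service T ≥ 278 °C; k ≥ 0.675 W/(m·K); cost ≤ 51 $/kg. Survivors: low-carbon steel, borosilicate glass.
After converting to SI:
  low-carbon steel: σ_y = 201.3 MPa, ρ = 7881 kg/m³
  borosilicate glass: σ_y = 46.10 MPa, ρ = 2241 kg/m³
  borosilicate glass: M = 5.74×10⁻³
  low-carbon steel: M = 4.36×10⁻³
Borosilicate glass has the largest M.

borosilicate glass, M = 5.74×10⁻³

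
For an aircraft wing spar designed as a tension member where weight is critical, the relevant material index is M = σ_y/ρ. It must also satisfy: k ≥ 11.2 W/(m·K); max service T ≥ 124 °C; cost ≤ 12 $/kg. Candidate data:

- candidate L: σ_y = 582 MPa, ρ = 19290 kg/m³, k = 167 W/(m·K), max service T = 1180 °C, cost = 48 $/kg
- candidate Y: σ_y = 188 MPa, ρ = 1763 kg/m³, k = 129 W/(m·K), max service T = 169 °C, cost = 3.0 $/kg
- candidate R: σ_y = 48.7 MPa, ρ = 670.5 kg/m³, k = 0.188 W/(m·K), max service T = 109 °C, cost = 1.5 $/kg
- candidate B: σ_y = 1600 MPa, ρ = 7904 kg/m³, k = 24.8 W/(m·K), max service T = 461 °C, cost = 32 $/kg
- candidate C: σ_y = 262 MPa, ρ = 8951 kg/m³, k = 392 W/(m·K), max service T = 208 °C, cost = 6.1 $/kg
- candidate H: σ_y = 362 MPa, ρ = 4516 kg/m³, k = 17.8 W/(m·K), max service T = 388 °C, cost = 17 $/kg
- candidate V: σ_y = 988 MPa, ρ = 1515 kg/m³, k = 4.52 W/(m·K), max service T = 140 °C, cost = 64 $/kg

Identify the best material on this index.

candidate Y

Screen on constraints: k ≥ 11.2 W/(m·K); max service T ≥ 124 °C; cost ≤ 12 $/kg. Survivors: candidate Y, candidate C.
Evaluate M for each candidate:
  candidate Y: M = 107 kN·m/kg
  candidate C: M = 29.3 kN·m/kg
The maximum is for candidate Y.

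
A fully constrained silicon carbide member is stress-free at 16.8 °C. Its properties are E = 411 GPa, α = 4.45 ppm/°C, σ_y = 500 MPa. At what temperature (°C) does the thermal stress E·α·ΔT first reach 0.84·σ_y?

E·α·ΔT = 420.0 MPa ⇒ ΔT = 420.0 / (411.0×10³ × 4.45×10⁻⁶) = 229.6 K.
T = 16.8 + 229.6 = 246.4 °C.

246 °C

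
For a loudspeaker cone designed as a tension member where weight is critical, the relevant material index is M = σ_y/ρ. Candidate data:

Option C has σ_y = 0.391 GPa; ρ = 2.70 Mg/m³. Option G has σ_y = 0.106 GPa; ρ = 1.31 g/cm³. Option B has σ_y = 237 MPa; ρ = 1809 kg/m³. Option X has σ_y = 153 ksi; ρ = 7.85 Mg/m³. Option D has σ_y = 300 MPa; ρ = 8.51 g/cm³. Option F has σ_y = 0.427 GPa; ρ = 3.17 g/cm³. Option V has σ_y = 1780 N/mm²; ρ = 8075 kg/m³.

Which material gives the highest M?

After converting to SI:
  option C: σ_y = 391.0 MPa, ρ = 2700 kg/m³
  option G: σ_y = 106.0 MPa, ρ = 1310 kg/m³
  option B: σ_y = 237.0 MPa, ρ = 1809 kg/m³
  option X: σ_y = 1055 MPa, ρ = 7850 kg/m³
  option D: σ_y = 300.0 MPa, ρ = 8510 kg/m³
  option F: σ_y = 427.0 MPa, ρ = 3170 kg/m³
  option V: σ_y = 1780 MPa, ρ = 8075 kg/m³
  option V: M = 220 kN·m/kg
  option C: M = 145 kN·m/kg
  option F: M = 135 kN·m/kg
  option X: M = 134 kN·m/kg
  option B: M = 131 kN·m/kg
  option G: M = 80.9 kN·m/kg
  option D: M = 35.3 kN·m/kg
The maximum is for option V.

option V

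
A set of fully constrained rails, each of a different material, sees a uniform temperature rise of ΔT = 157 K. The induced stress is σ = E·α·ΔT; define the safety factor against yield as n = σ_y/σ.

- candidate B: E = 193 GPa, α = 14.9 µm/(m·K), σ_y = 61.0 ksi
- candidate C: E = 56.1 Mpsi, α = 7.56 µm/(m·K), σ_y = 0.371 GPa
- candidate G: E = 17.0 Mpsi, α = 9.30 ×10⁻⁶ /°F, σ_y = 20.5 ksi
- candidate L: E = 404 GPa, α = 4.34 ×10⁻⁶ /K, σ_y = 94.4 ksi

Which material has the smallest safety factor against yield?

candidate G

Converting E to GPa, α to ×10⁻⁶/K, σ_y to MPa, then σ and n for each:
  candidate B: E = 193.0, α = 14.9, σ_y = 420.6 → σ = 451 MPa, n = 0.932
  candidate C: E = 386.8, α = 7.56, σ_y = 371.0 → σ = 459 MPa, n = 0.808
  candidate G: E = 117.2, α = 16.7, σ_y = 141.3 → σ = 308 MPa, n = 0.459
  candidate L: E = 404.0, α = 4.34, σ_y = 650.9 → σ = 275 MPa, n = 2.36
The minimum is candidate G at n = 0.459.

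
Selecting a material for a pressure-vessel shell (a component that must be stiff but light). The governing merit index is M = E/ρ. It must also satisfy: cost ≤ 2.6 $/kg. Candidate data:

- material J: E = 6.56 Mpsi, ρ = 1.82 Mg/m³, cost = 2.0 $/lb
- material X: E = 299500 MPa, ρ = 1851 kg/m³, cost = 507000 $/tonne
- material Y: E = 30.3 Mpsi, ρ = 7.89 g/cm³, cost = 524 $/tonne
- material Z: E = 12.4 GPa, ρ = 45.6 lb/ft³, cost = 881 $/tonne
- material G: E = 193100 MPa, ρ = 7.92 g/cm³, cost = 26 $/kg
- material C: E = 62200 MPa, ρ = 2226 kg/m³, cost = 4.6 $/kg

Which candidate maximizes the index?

material Y

Screen on constraints: cost ≤ 2.6 $/kg. Survivors: material Y, material Z.
Normalizing units and computing the index:
  material Y: E = 208.9 GPa, ρ = 7890 kg/m³
  material Z: E = 12.40 GPa, ρ = 730.4 kg/m³
  material Y: M = 26.5 MN·m/kg
  material Z: M = 17.0 MN·m/kg
Material Y has the largest M.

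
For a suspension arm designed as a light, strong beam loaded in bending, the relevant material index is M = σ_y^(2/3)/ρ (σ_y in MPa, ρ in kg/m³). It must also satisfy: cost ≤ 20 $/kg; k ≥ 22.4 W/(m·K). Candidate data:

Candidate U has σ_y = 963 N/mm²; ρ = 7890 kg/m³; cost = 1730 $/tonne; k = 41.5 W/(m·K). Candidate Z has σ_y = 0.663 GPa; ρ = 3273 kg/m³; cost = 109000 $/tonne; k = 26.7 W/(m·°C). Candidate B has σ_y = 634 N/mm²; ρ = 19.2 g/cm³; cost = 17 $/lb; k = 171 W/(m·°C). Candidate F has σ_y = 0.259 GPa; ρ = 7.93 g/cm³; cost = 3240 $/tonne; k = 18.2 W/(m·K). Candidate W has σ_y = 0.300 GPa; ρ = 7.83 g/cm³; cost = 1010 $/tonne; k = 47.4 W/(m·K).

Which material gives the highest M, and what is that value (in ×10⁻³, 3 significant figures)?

Screen on constraints: cost ≤ 20 $/kg; k ≥ 22.4 W/(m·K). Survivors: candidate U, candidate W.
Convert each candidate to consistent units, then evaluate M:
  candidate U: σ_y = 963.0 MPa, ρ = 7890 kg/m³
  candidate W: σ_y = 300.0 MPa, ρ = 7830 kg/m³
  candidate U: M = 12.4×10⁻³
  candidate W: M = 5.72×10⁻³
The maximum is for candidate U.

candidate U, M = 12.4×10⁻³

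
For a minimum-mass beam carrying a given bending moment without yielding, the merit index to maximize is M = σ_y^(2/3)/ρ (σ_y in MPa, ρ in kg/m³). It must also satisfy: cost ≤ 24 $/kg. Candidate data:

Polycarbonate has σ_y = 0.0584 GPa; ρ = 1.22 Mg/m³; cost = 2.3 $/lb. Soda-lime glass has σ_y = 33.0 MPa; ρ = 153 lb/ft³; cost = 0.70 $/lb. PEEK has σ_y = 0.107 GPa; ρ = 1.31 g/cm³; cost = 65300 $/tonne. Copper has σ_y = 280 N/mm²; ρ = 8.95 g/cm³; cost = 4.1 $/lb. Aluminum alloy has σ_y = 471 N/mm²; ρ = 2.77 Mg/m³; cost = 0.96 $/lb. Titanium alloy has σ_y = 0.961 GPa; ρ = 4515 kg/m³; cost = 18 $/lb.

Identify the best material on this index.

Screen on constraints: cost ≤ 24 $/kg. Survivors: polycarbonate, soda-lime glass, copper, aluminum alloy.
Convert each candidate to consistent units, then evaluate M:
  polycarbonate: σ_y = 58.40 MPa, ρ = 1220 kg/m³
  soda-lime glass: σ_y = 33.00 MPa, ρ = 2451 kg/m³
  copper: σ_y = 280.0 MPa, ρ = 8950 kg/m³
  aluminum alloy: σ_y = 471.0 MPa, ρ = 2770 kg/m³
  aluminum alloy: M = 21.9×10⁻³
  polycarbonate: M = 12.3×10⁻³
  copper: M = 4.78×10⁻³
  soda-lime glass: M = 4.20×10⁻³
Aluminum alloy has the largest M.

aluminum alloy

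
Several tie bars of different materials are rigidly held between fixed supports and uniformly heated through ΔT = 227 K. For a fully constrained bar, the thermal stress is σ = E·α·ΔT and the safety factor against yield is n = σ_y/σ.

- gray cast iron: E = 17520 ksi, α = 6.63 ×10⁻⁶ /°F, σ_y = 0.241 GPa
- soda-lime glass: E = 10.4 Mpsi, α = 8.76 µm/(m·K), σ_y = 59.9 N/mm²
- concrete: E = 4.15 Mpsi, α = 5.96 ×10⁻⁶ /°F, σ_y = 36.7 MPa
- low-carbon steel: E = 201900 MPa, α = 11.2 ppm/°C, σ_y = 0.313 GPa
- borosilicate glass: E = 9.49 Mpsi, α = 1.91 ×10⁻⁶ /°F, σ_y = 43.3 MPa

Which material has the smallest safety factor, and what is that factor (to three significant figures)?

soda-lime glass, n = 0.420

In consistent units (E in GPa, α in ×10⁻⁶/K, σ_y in MPa):
  gray cast iron: E = 120.8, α = 11.9, σ_y = 241.0 → σ = 327 MPa, n = 0.736
  soda-lime glass: E = 71.71, α = 8.76, σ_y = 59.90 → σ = 143 MPa, n = 0.420
  concrete: E = 28.61, α = 10.7, σ_y = 36.70 → σ = 69.7 MPa, n = 0.527
  low-carbon steel: E = 201.9, α = 11.2, σ_y = 313.0 → σ = 513 MPa, n = 0.610
  borosilicate glass: E = 65.43, α = 3.44, σ_y = 43.30 → σ = 51.1 MPa, n = 0.848
Smallest n: soda-lime glass with n = 0.420.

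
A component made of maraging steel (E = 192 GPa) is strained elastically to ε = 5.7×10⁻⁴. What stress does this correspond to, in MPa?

σ = E·ε = 192000 MPa × 5.7×10⁻⁴ = 109 MPa.

109 MPa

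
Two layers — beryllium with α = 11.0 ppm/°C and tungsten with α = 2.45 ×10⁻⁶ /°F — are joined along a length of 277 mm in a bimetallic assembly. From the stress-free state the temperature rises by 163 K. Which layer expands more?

beryllium

tungsten: α = 2.45×10⁻⁶/°F × 9/5 = 4.41×10⁻⁶/K.
α(beryllium) = 11.0×10⁻⁶/K vs α(tungsten) = 4.41×10⁻⁶/K.
Higher α expands more for the same ΔT: beryllium.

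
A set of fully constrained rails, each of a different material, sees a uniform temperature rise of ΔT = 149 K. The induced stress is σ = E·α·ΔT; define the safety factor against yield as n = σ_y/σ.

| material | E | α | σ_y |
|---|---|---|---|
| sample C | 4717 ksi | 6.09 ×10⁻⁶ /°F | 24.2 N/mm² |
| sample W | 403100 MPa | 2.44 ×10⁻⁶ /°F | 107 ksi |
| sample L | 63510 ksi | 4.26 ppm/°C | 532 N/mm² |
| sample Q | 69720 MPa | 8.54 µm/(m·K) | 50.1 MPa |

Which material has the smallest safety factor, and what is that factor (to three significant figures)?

sample C, n = 0.456

Per material, after unit conversion:
  sample C: E = 32.52, α = 11.0, σ_y = 24.20 → σ = 53.1 MPa, n = 0.456
  sample W: E = 403.1, α = 4.39, σ_y = 737.7 → σ = 264 MPa, n = 2.80
  sample L: E = 437.9, α = 4.26, σ_y = 532.0 → σ = 278 MPa, n = 1.91
  sample Q: E = 69.72, α = 8.54, σ_y = 50.10 → σ = 88.7 MPa, n = 0.565
The minimum is sample C at n = 0.456.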